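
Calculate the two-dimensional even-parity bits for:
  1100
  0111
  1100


Row parities: 010
Column parities: 0111

Row P: 010, Col P: 0111, Corner: 1


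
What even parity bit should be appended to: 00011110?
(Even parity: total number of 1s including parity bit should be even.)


Number of 1s in data: 4
Parity bit: 0

0


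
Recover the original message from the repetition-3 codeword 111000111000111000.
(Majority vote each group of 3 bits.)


Groups: 111, 000, 111, 000, 111, 000
Majority votes: 101010

101010


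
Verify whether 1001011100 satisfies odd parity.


Number of 1s: 5

Yes, parity is correct (5 ones)


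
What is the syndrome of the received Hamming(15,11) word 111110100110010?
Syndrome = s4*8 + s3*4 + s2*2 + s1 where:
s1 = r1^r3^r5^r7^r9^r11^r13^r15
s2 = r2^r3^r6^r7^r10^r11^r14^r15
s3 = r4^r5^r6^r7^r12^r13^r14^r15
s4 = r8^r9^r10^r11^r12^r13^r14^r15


s1=1, s2=0, s3=0, s4=1

Syndrome = 9 (error at position 9)


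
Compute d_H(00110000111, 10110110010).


XOR: 10000110101
Count of 1s: 5

5


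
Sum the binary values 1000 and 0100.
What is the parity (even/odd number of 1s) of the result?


1000 = 8
0100 = 4
Sum = 12 = 1100
1s count = 2

even parity (2 ones in 1100)


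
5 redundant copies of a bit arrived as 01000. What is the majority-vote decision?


Ones: 1 out of 5
Threshold: 3

0 (1/5 voted 1)


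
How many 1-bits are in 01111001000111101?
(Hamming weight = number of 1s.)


Counting 1s in 01111001000111101

10


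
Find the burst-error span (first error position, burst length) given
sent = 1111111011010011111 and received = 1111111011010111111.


XOR: 0000000000000100000

Burst at position 13, length 1


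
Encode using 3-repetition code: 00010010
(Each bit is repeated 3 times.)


Each bit -> 3 copies

000000000111000000111000


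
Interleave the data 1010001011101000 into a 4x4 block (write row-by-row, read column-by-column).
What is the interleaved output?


Matrix:
  1010
  0010
  1110
  1000
Read columns: 1011001011100000

1011001011100000


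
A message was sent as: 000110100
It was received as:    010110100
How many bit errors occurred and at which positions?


XOR: 010000000

1 error(s) at position(s): 1


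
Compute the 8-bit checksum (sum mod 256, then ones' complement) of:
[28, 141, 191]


Sum = 360 mod 256 = 104
Complement = 151

151


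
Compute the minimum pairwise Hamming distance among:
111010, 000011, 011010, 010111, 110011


Comparing all pairs, minimum distance: 1
Can detect 0 errors, correct 0 errors

1


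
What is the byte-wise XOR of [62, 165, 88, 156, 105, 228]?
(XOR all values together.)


XOR chain: 62 ^ 165 ^ 88 ^ 156 ^ 105 ^ 228 = 210

210


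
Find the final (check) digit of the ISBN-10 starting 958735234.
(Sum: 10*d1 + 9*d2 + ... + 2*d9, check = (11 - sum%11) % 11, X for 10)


Weighted sum: 316
316 mod 11 = 8

Check digit: 3


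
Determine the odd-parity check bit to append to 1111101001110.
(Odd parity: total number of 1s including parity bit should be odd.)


Number of 1s in data: 9
Parity bit: 0

0


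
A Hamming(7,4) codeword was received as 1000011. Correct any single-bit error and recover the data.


Syndrome = 0: no error detected

Data: 0011 (no errors)


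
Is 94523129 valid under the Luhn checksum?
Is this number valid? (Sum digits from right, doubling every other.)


Luhn sum = 36
36 mod 10 = 6

Invalid (Luhn sum mod 10 = 6)


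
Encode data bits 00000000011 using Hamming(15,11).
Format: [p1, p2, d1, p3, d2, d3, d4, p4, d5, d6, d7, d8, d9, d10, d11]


Parity bits: p1=1, p2=0, p3=0, p4=0

100000000000011


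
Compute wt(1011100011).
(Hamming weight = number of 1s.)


Counting 1s in 1011100011

6


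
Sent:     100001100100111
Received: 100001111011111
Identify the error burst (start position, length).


XOR: 000000011111000

Burst at position 7, length 5


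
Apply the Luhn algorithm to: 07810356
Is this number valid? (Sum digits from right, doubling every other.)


Luhn sum = 25
25 mod 10 = 5

Invalid (Luhn sum mod 10 = 5)


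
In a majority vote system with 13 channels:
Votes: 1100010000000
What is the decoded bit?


Ones: 3 out of 13
Threshold: 7

0 (3/13 voted 1)


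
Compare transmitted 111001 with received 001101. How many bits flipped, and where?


XOR: 110100

3 error(s) at position(s): 0, 1, 3


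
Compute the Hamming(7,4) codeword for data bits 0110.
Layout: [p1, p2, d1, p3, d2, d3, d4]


Parity bits: p1=1, p2=1, p3=0

1100110


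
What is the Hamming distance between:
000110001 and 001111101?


XOR: 001001100
Count of 1s: 3

3


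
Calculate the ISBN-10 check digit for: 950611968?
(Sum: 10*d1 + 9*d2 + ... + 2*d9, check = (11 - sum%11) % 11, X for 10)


Weighted sum: 258
258 mod 11 = 5

Check digit: 6


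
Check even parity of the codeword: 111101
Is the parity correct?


Number of 1s: 5

No, parity error (5 ones)


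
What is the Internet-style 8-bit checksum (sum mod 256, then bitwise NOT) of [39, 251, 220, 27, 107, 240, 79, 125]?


Sum = 1088 mod 256 = 64
Complement = 191

191


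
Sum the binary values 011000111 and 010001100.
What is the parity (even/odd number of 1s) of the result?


011000111 = 199
010001100 = 140
Sum = 339 = 101010011
1s count = 5

odd parity (5 ones in 101010011)


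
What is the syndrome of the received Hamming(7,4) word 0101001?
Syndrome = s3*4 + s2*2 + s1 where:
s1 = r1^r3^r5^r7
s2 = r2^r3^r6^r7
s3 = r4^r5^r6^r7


s1=1, s2=0, s3=0

Syndrome = 1 (error at position 1)


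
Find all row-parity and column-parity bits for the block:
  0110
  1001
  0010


Row parities: 001
Column parities: 1101

Row P: 001, Col P: 1101, Corner: 1


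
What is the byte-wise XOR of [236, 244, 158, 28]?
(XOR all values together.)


XOR chain: 236 ^ 244 ^ 158 ^ 28 = 154

154


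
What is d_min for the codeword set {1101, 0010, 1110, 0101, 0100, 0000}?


Comparing all pairs, minimum distance: 1
Can detect 0 errors, correct 0 errors

1


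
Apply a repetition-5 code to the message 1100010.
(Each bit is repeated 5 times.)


Each bit -> 5 copies

11111111110000000000000001111100000


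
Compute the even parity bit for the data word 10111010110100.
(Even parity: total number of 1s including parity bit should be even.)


Number of 1s in data: 8
Parity bit: 0

0


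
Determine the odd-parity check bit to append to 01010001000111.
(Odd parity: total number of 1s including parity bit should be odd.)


Number of 1s in data: 6
Parity bit: 1

1


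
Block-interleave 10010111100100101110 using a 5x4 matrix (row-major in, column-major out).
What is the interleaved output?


Matrix:
  1001
  0111
  1001
  0010
  1110
Read columns: 10101010010101111100

10101010010101111100


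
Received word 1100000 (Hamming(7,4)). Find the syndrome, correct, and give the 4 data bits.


Syndrome = 3: error at position 3

Data: 1000 (corrected bit 3)


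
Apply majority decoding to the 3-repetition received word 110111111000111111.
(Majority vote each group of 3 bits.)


Groups: 110, 111, 111, 000, 111, 111
Majority votes: 111011

111011


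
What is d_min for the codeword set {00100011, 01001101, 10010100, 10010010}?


Comparing all pairs, minimum distance: 2
Can detect 1 errors, correct 0 errors

2


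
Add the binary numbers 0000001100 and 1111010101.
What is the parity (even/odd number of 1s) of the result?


0000001100 = 12
1111010101 = 981
Sum = 993 = 1111100001
1s count = 6

even parity (6 ones in 1111100001)


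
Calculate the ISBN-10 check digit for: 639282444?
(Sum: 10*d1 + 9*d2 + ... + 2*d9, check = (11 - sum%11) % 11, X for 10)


Weighted sum: 267
267 mod 11 = 3

Check digit: 8


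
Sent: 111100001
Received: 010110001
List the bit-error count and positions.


XOR: 101010000

3 error(s) at position(s): 0, 2, 4


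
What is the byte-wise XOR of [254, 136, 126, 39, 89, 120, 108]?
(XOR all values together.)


XOR chain: 254 ^ 136 ^ 126 ^ 39 ^ 89 ^ 120 ^ 108 = 98

98


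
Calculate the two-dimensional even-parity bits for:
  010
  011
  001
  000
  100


Row parities: 10101
Column parities: 100

Row P: 10101, Col P: 100, Corner: 1


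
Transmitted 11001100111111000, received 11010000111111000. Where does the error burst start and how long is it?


XOR: 00011100000000000

Burst at position 3, length 3


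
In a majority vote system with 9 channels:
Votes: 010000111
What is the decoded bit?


Ones: 4 out of 9
Threshold: 5

0 (4/9 voted 1)


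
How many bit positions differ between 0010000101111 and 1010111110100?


XOR: 1000111011011
Count of 1s: 8

8


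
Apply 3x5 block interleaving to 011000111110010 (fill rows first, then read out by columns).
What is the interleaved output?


Matrix:
  01100
  01111
  10010
Read columns: 001110110011010

001110110011010


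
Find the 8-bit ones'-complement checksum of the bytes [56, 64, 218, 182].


Sum = 520 mod 256 = 8
Complement = 247

247


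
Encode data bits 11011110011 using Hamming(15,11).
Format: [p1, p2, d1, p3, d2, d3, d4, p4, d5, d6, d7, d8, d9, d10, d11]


Parity bits: p1=0, p2=0, p3=0, p4=1

001010111110011


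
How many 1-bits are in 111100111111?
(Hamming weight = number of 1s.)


Counting 1s in 111100111111

10


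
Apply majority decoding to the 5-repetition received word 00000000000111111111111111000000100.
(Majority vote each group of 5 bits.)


Groups: 00000, 00000, 01111, 11111, 11111, 10000, 00100
Majority votes: 0011100

0011100


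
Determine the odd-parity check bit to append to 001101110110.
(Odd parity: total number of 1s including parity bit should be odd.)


Number of 1s in data: 7
Parity bit: 0

0


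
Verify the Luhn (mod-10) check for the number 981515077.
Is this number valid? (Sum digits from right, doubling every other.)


Luhn sum = 32
32 mod 10 = 2

Invalid (Luhn sum mod 10 = 2)


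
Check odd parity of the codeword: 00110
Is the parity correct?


Number of 1s: 2

No, parity error (2 ones)


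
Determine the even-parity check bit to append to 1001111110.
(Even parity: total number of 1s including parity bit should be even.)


Number of 1s in data: 7
Parity bit: 1

1


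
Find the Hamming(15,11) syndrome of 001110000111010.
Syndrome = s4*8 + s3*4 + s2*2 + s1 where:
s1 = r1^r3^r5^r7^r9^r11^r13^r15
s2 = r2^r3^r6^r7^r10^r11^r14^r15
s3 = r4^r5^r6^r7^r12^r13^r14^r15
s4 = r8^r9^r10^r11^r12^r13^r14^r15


s1=1, s2=0, s3=0, s4=0

Syndrome = 1 (error at position 1)


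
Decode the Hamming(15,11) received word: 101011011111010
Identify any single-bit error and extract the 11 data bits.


Syndrome = 3: error at position 3

Data: 01101111010 (corrected bit 3)


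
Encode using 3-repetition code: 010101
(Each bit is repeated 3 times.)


Each bit -> 3 copies

000111000111000111


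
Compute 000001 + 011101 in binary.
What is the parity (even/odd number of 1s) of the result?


000001 = 1
011101 = 29
Sum = 30 = 11110
1s count = 4

even parity (4 ones in 11110)


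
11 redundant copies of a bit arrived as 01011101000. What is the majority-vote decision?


Ones: 5 out of 11
Threshold: 6

0 (5/11 voted 1)


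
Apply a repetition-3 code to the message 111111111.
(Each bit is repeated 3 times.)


Each bit -> 3 copies

111111111111111111111111111


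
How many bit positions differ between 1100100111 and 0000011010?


XOR: 1100111101
Count of 1s: 7

7


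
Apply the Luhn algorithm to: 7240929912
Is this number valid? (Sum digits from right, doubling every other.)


Luhn sum = 48
48 mod 10 = 8

Invalid (Luhn sum mod 10 = 8)


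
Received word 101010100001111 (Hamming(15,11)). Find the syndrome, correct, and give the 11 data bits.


Syndrome = 0: no error detected

Data: 11010001111 (no errors)


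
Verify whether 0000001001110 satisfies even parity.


Number of 1s: 4

Yes, parity is correct (4 ones)


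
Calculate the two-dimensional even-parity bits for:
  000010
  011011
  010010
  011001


Row parities: 1001
Column parities: 010010

Row P: 1001, Col P: 010010, Corner: 0


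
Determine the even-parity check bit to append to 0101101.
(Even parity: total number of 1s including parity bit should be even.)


Number of 1s in data: 4
Parity bit: 0

0


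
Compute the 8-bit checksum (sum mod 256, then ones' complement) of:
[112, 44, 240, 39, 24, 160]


Sum = 619 mod 256 = 107
Complement = 148

148


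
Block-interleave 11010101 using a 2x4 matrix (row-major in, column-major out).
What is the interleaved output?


Matrix:
  1101
  0101
Read columns: 10110011

10110011


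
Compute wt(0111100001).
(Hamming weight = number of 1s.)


Counting 1s in 0111100001

5


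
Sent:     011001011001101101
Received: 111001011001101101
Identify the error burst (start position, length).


XOR: 100000000000000000

Burst at position 0, length 1


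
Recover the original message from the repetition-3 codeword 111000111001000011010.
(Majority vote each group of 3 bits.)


Groups: 111, 000, 111, 001, 000, 011, 010
Majority votes: 1010010

1010010


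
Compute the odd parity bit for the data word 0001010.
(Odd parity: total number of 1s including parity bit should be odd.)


Number of 1s in data: 2
Parity bit: 1

1


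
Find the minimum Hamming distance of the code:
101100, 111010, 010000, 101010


Comparing all pairs, minimum distance: 1
Can detect 0 errors, correct 0 errors

1


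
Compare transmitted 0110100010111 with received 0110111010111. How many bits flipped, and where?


XOR: 0000011000000

2 error(s) at position(s): 5, 6


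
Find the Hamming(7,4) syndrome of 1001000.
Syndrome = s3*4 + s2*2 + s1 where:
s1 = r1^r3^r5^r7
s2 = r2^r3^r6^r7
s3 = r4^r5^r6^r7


s1=1, s2=0, s3=1

Syndrome = 5 (error at position 5)


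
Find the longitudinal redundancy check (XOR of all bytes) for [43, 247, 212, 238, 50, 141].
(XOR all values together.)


XOR chain: 43 ^ 247 ^ 212 ^ 238 ^ 50 ^ 141 = 89

89


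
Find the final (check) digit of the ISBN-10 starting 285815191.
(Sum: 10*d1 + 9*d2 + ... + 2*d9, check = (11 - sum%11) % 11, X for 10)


Weighted sum: 252
252 mod 11 = 10

Check digit: 1


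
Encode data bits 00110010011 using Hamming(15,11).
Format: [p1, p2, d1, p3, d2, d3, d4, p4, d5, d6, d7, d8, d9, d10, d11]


Parity bits: p1=1, p2=1, p3=0, p4=1

110001110010011


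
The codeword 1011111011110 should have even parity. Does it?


Number of 1s: 10

Yes, parity is correct (10 ones)


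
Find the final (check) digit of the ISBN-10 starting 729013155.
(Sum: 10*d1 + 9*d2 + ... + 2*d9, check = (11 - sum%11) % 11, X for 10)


Weighted sum: 210
210 mod 11 = 1

Check digit: X


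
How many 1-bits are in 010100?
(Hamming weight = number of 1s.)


Counting 1s in 010100

2


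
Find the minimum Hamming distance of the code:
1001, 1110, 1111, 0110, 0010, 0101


Comparing all pairs, minimum distance: 1
Can detect 0 errors, correct 0 errors

1


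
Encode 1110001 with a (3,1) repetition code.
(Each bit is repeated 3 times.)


Each bit -> 3 copies

111111111000000000111


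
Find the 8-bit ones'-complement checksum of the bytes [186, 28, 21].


Sum = 235 mod 256 = 235
Complement = 20

20


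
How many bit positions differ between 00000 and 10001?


XOR: 10001
Count of 1s: 2

2


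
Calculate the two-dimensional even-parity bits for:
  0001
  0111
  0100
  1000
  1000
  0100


Row parities: 111111
Column parities: 0110

Row P: 111111, Col P: 0110, Corner: 0


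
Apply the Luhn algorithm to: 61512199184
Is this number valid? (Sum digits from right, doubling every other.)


Luhn sum = 49
49 mod 10 = 9

Invalid (Luhn sum mod 10 = 9)


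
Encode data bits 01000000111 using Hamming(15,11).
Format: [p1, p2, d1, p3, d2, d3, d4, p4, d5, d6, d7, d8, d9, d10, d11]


Parity bits: p1=1, p2=0, p3=0, p4=1

100010010000111


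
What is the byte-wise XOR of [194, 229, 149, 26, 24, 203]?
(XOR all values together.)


XOR chain: 194 ^ 229 ^ 149 ^ 26 ^ 24 ^ 203 = 123

123


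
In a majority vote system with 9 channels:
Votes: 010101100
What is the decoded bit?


Ones: 4 out of 9
Threshold: 5

0 (4/9 voted 1)


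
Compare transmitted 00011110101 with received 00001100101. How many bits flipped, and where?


XOR: 00010010000

2 error(s) at position(s): 3, 6


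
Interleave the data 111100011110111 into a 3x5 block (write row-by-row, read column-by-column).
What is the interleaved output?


Matrix:
  11110
  00111
  10111
Read columns: 101100111111011

101100111111011


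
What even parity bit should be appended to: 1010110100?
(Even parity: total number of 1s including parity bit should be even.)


Number of 1s in data: 5
Parity bit: 1

1


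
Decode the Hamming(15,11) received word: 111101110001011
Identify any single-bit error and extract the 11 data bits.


Syndrome = 0: no error detected

Data: 10110001011 (no errors)


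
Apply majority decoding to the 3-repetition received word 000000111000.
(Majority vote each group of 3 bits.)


Groups: 000, 000, 111, 000
Majority votes: 0010

0010


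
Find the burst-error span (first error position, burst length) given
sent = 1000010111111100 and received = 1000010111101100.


XOR: 0000000000010000

Burst at position 11, length 1


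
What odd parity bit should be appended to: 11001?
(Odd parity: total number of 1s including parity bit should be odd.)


Number of 1s in data: 3
Parity bit: 0

0


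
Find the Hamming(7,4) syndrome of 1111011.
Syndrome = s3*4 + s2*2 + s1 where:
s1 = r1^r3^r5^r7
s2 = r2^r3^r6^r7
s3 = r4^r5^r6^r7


s1=1, s2=0, s3=1

Syndrome = 5 (error at position 5)


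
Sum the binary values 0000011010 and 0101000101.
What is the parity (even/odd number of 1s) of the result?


0000011010 = 26
0101000101 = 325
Sum = 351 = 101011111
1s count = 7

odd parity (7 ones in 101011111)


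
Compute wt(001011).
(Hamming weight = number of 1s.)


Counting 1s in 001011

3


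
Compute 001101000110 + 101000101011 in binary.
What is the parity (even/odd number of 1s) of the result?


001101000110 = 838
101000101011 = 2603
Sum = 3441 = 110101110001
1s count = 7

odd parity (7 ones in 110101110001)


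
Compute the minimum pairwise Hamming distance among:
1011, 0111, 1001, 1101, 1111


Comparing all pairs, minimum distance: 1
Can detect 0 errors, correct 0 errors

1


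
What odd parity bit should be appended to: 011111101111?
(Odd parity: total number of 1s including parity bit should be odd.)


Number of 1s in data: 10
Parity bit: 1

1


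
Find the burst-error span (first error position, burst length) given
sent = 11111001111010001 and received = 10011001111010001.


XOR: 01100000000000000

Burst at position 1, length 2


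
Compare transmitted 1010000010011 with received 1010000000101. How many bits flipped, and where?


XOR: 0000000010110

3 error(s) at position(s): 8, 10, 11


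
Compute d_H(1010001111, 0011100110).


XOR: 1001101001
Count of 1s: 5

5


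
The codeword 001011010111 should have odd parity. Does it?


Number of 1s: 7

Yes, parity is correct (7 ones)


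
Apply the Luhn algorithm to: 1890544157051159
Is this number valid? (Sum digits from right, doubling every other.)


Luhn sum = 59
59 mod 10 = 9

Invalid (Luhn sum mod 10 = 9)


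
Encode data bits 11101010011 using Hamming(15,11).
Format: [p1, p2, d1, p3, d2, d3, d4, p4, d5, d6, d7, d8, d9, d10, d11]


Parity bits: p1=1, p2=1, p3=0, p4=0

111011001010011


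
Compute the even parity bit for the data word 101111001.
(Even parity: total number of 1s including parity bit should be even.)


Number of 1s in data: 6
Parity bit: 0

0


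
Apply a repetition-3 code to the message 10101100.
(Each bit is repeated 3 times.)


Each bit -> 3 copies

111000111000111111000000


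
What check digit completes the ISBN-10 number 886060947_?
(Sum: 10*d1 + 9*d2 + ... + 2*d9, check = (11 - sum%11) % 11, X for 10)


Weighted sum: 298
298 mod 11 = 1

Check digit: X


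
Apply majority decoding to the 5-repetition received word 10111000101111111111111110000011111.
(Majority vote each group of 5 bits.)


Groups: 10111, 00010, 11111, 11111, 11111, 00000, 11111
Majority votes: 1011101

1011101


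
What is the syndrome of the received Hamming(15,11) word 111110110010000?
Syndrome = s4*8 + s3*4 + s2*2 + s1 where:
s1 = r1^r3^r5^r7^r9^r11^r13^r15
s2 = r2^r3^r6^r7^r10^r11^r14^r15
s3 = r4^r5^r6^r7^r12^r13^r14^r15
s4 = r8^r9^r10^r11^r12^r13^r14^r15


s1=1, s2=0, s3=1, s4=0

Syndrome = 5 (error at position 5)


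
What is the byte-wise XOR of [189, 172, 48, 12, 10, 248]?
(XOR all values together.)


XOR chain: 189 ^ 172 ^ 48 ^ 12 ^ 10 ^ 248 = 223

223


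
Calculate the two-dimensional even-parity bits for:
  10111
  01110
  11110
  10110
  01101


Row parities: 01011
Column parities: 11100

Row P: 01011, Col P: 11100, Corner: 1


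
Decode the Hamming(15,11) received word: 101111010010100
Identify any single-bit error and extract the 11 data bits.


Syndrome = 11: error at position 11

Data: 11100000100 (corrected bit 11)


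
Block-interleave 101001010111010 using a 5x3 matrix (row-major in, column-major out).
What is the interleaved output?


Matrix:
  101
  001
  010
  111
  010
Read columns: 100100011111010

100100011111010


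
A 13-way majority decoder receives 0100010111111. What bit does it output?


Ones: 8 out of 13
Threshold: 7

1 (8/13 voted 1)


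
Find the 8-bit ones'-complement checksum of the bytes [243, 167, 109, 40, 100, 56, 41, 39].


Sum = 795 mod 256 = 27
Complement = 228

228


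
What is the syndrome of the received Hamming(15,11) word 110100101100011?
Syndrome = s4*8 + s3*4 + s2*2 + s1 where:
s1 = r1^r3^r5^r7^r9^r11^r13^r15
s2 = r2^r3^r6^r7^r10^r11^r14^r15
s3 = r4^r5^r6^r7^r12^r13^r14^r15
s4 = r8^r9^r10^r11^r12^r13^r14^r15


s1=0, s2=1, s3=0, s4=0

Syndrome = 2 (error at position 2)


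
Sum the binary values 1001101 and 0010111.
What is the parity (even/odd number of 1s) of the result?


1001101 = 77
0010111 = 23
Sum = 100 = 1100100
1s count = 3

odd parity (3 ones in 1100100)


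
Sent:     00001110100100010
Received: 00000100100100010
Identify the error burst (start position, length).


XOR: 00001010000000000

Burst at position 4, length 3


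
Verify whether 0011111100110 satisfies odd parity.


Number of 1s: 8

No, parity error (8 ones)


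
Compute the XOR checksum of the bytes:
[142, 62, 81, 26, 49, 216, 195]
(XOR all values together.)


XOR chain: 142 ^ 62 ^ 81 ^ 26 ^ 49 ^ 216 ^ 195 = 209

209


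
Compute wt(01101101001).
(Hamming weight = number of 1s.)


Counting 1s in 01101101001

6


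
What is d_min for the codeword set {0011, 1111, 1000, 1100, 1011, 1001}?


Comparing all pairs, minimum distance: 1
Can detect 0 errors, correct 0 errors

1


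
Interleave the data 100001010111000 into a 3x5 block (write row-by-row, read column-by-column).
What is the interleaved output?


Matrix:
  10000
  10101
  11000
Read columns: 111001010000010

111001010000010


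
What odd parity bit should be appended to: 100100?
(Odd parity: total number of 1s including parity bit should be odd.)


Number of 1s in data: 2
Parity bit: 1

1


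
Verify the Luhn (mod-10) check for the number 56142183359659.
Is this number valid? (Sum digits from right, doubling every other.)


Luhn sum = 64
64 mod 10 = 4

Invalid (Luhn sum mod 10 = 4)


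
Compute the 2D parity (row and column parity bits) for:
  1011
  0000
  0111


Row parities: 101
Column parities: 1100

Row P: 101, Col P: 1100, Corner: 0


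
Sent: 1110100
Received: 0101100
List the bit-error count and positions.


XOR: 1011000

3 error(s) at position(s): 0, 2, 3


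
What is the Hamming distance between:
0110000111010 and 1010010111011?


XOR: 1100010000001
Count of 1s: 4

4


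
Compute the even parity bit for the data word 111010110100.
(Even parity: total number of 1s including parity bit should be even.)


Number of 1s in data: 7
Parity bit: 1

1


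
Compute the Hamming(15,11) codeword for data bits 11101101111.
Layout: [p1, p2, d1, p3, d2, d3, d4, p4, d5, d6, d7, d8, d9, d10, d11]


Parity bits: p1=1, p2=1, p3=0, p4=0

111011001101111


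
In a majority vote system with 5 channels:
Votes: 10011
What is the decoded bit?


Ones: 3 out of 5
Threshold: 3

1 (3/5 voted 1)


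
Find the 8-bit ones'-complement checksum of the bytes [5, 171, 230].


Sum = 406 mod 256 = 150
Complement = 105

105


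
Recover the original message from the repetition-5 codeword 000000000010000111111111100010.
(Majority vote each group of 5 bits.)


Groups: 00000, 00000, 10000, 11111, 11111, 00010
Majority votes: 000110

000110


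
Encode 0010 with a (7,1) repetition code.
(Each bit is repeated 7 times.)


Each bit -> 7 copies

0000000000000011111110000000


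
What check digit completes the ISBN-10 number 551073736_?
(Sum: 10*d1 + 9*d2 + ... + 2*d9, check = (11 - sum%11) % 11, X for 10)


Weighted sum: 209
209 mod 11 = 0

Check digit: 0


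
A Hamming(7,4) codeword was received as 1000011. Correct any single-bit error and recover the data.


Syndrome = 0: no error detected

Data: 0011 (no errors)


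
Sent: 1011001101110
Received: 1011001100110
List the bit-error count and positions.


XOR: 0000000001000

1 error(s) at position(s): 9


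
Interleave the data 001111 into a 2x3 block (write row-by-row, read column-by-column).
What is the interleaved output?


Matrix:
  001
  111
Read columns: 010111

010111


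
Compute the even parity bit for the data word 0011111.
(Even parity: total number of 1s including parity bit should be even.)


Number of 1s in data: 5
Parity bit: 1

1


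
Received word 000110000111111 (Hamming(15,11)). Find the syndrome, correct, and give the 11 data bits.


Syndrome = 0: no error detected

Data: 01000111111 (no errors)


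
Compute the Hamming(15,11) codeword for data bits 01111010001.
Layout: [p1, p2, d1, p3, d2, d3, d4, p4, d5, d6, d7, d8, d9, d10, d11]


Parity bits: p1=1, p2=0, p3=0, p4=1

100011111010001


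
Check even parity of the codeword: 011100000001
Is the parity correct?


Number of 1s: 4

Yes, parity is correct (4 ones)


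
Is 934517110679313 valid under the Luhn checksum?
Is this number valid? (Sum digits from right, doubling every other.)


Luhn sum = 56
56 mod 10 = 6

Invalid (Luhn sum mod 10 = 6)


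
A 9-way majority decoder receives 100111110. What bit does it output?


Ones: 6 out of 9
Threshold: 5

1 (6/9 voted 1)


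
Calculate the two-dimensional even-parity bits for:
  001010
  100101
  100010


Row parities: 010
Column parities: 001101

Row P: 010, Col P: 001101, Corner: 1


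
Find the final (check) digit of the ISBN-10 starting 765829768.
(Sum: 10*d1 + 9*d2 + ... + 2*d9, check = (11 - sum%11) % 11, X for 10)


Weighted sum: 339
339 mod 11 = 9

Check digit: 2


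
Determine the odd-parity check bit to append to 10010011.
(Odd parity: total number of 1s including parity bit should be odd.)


Number of 1s in data: 4
Parity bit: 1

1


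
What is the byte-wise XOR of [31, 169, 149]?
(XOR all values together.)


XOR chain: 31 ^ 169 ^ 149 = 35

35


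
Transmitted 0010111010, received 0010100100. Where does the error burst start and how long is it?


XOR: 0000011110

Burst at position 5, length 4


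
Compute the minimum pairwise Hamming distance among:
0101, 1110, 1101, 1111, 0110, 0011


Comparing all pairs, minimum distance: 1
Can detect 0 errors, correct 0 errors

1


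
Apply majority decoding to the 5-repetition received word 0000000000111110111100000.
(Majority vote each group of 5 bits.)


Groups: 00000, 00000, 11111, 01111, 00000
Majority votes: 00110

00110


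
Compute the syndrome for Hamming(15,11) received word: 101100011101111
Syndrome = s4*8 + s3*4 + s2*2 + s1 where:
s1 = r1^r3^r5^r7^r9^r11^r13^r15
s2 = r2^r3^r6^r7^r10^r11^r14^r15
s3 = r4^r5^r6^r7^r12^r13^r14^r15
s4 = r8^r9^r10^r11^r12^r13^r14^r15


s1=1, s2=0, s3=1, s4=1

Syndrome = 13 (error at position 13)


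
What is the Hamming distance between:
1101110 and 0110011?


XOR: 1011101
Count of 1s: 5

5


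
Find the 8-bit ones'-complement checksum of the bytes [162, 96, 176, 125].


Sum = 559 mod 256 = 47
Complement = 208

208


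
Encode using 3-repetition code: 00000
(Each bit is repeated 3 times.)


Each bit -> 3 copies

000000000000000


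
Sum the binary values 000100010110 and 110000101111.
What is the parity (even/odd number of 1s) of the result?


000100010110 = 278
110000101111 = 3119
Sum = 3397 = 110101000101
1s count = 6

even parity (6 ones in 110101000101)


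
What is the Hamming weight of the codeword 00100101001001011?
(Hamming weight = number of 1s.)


Counting 1s in 00100101001001011

7


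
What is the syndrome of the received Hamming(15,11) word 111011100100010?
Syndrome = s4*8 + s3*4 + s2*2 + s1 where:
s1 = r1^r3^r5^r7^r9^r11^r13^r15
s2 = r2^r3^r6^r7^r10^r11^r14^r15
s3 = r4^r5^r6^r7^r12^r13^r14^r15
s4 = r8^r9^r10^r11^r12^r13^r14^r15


s1=0, s2=0, s3=0, s4=0

Syndrome = 0 (no error)


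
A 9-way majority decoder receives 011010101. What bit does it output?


Ones: 5 out of 9
Threshold: 5

1 (5/9 voted 1)


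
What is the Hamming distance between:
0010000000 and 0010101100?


XOR: 0000101100
Count of 1s: 3

3


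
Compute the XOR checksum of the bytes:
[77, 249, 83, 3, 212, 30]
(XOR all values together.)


XOR chain: 77 ^ 249 ^ 83 ^ 3 ^ 212 ^ 30 = 46

46


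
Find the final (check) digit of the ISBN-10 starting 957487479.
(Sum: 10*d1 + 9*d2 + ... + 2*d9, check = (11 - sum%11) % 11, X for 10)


Weighted sum: 357
357 mod 11 = 5

Check digit: 6


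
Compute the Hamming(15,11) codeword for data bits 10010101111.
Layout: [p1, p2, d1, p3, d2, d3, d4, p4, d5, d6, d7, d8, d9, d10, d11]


Parity bits: p1=0, p2=1, p3=1, p4=1

011100110101111


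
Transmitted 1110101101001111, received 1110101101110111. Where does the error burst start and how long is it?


XOR: 0000000000111000

Burst at position 10, length 3


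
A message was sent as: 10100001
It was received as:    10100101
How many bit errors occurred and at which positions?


XOR: 00000100

1 error(s) at position(s): 5


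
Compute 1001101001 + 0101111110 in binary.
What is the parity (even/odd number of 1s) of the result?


1001101001 = 617
0101111110 = 382
Sum = 999 = 1111100111
1s count = 8

even parity (8 ones in 1111100111)


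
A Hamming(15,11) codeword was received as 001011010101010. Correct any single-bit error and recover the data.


Syndrome = 0: no error detected

Data: 11100101010 (no errors)


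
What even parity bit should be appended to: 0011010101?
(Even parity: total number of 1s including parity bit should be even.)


Number of 1s in data: 5
Parity bit: 1

1


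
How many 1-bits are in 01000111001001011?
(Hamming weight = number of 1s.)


Counting 1s in 01000111001001011

8


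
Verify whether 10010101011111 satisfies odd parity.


Number of 1s: 9

Yes, parity is correct (9 ones)


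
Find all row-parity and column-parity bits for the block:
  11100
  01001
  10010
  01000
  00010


Row parities: 10011
Column parities: 01101

Row P: 10011, Col P: 01101, Corner: 1


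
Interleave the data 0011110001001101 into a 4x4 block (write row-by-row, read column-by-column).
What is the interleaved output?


Matrix:
  0011
  1100
  0100
  1101
Read columns: 0101011110001001

0101011110001001


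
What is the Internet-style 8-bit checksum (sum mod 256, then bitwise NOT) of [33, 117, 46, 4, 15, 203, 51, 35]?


Sum = 504 mod 256 = 248
Complement = 7

7


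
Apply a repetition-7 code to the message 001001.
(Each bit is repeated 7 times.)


Each bit -> 7 copies

000000000000001111111000000000000001111111


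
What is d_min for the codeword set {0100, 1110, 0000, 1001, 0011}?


Comparing all pairs, minimum distance: 1
Can detect 0 errors, correct 0 errors

1


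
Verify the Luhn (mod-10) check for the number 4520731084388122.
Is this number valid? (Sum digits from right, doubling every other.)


Luhn sum = 66
66 mod 10 = 6

Invalid (Luhn sum mod 10 = 6)


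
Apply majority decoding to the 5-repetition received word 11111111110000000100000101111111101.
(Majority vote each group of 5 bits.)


Groups: 11111, 11111, 00000, 00100, 00010, 11111, 11101
Majority votes: 1100011

1100011


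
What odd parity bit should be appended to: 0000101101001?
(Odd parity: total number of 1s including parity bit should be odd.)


Number of 1s in data: 5
Parity bit: 0

0


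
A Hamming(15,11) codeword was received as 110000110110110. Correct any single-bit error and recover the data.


Syndrome = 14: error at position 14

Data: 00010110100 (corrected bit 14)


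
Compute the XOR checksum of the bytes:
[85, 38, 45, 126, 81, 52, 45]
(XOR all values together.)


XOR chain: 85 ^ 38 ^ 45 ^ 126 ^ 81 ^ 52 ^ 45 = 104

104


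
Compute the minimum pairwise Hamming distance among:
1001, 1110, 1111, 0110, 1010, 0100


Comparing all pairs, minimum distance: 1
Can detect 0 errors, correct 0 errors

1


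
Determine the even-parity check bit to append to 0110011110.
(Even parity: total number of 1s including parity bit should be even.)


Number of 1s in data: 6
Parity bit: 0

0


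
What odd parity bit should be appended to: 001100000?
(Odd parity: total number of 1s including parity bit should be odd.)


Number of 1s in data: 2
Parity bit: 1

1


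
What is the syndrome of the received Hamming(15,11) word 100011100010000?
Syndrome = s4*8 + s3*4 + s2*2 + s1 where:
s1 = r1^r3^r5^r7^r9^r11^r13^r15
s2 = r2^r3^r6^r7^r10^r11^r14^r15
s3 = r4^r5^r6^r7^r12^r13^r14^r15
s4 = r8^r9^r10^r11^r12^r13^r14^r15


s1=0, s2=1, s3=1, s4=1

Syndrome = 14 (error at position 14)


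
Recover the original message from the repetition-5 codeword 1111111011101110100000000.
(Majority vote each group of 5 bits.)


Groups: 11111, 11011, 10111, 01000, 00000
Majority votes: 11100

11100


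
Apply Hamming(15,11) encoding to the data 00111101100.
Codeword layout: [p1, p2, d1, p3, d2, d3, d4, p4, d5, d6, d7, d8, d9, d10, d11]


Parity bits: p1=1, p2=1, p3=0, p4=0

110001101101100


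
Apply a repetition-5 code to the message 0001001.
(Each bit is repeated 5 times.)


Each bit -> 5 copies

00000000000000011111000000000011111


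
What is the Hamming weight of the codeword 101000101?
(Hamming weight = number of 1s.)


Counting 1s in 101000101

4


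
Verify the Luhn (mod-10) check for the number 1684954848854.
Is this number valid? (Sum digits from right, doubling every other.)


Luhn sum = 65
65 mod 10 = 5

Invalid (Luhn sum mod 10 = 5)


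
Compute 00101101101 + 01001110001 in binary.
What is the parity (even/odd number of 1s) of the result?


00101101101 = 365
01001110001 = 625
Sum = 990 = 1111011110
1s count = 8

even parity (8 ones in 1111011110)


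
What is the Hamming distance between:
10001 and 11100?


XOR: 01101
Count of 1s: 3

3


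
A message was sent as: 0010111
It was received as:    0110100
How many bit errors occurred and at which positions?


XOR: 0100011

3 error(s) at position(s): 1, 5, 6


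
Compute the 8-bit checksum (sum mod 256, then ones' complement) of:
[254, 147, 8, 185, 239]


Sum = 833 mod 256 = 65
Complement = 190

190


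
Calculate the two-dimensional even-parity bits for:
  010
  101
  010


Row parities: 101
Column parities: 101

Row P: 101, Col P: 101, Corner: 0


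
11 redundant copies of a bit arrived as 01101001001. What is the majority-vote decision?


Ones: 5 out of 11
Threshold: 6

0 (5/11 voted 1)


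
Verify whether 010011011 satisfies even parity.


Number of 1s: 5

No, parity error (5 ones)


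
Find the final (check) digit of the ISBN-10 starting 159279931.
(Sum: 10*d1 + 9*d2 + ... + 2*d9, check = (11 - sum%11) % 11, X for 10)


Weighted sum: 275
275 mod 11 = 0

Check digit: 0


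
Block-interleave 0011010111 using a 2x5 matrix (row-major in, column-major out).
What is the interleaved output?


Matrix:
  00110
  10111
Read columns: 0100111101

0100111101


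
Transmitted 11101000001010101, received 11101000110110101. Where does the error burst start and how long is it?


XOR: 00000000111100000

Burst at position 8, length 4


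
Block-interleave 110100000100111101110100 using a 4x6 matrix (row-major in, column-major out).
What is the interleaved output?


Matrix:
  110100
  000100
  111101
  110100
Read columns: 101110110010111100000010

101110110010111100000010


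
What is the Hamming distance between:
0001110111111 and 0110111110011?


XOR: 0111001001100
Count of 1s: 6

6


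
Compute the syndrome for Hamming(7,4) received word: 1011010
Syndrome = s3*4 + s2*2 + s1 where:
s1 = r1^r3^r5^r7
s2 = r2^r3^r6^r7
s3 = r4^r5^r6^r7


s1=0, s2=0, s3=0

Syndrome = 0 (no error)


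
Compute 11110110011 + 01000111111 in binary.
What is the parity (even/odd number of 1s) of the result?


11110110011 = 1971
01000111111 = 575
Sum = 2546 = 100111110010
1s count = 7

odd parity (7 ones in 100111110010)


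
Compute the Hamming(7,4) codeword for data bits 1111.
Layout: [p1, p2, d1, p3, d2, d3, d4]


Parity bits: p1=1, p2=1, p3=1

1111111


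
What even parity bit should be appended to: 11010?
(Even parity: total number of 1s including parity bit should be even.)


Number of 1s in data: 3
Parity bit: 1

1


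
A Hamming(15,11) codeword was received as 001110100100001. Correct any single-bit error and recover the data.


Syndrome = 0: no error detected

Data: 11010100001 (no errors)


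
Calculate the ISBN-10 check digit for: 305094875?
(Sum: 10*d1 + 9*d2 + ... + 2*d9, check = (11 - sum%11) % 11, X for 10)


Weighted sum: 207
207 mod 11 = 9

Check digit: 2


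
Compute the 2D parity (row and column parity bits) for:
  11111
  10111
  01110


Row parities: 101
Column parities: 00110

Row P: 101, Col P: 00110, Corner: 0


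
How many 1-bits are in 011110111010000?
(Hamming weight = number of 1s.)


Counting 1s in 011110111010000

8


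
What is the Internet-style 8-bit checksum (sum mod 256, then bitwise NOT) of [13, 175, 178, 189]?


Sum = 555 mod 256 = 43
Complement = 212

212


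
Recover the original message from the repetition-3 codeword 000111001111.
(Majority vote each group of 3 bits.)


Groups: 000, 111, 001, 111
Majority votes: 0101

0101


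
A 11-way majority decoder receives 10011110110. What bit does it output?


Ones: 7 out of 11
Threshold: 6

1 (7/11 voted 1)


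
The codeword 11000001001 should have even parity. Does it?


Number of 1s: 4

Yes, parity is correct (4 ones)


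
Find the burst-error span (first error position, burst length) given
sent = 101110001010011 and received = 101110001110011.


XOR: 000000000100000

Burst at position 9, length 1


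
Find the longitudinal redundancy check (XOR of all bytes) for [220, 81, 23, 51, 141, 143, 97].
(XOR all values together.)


XOR chain: 220 ^ 81 ^ 23 ^ 51 ^ 141 ^ 143 ^ 97 = 202

202


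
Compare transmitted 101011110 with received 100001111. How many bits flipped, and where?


XOR: 001010001

3 error(s) at position(s): 2, 4, 8
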